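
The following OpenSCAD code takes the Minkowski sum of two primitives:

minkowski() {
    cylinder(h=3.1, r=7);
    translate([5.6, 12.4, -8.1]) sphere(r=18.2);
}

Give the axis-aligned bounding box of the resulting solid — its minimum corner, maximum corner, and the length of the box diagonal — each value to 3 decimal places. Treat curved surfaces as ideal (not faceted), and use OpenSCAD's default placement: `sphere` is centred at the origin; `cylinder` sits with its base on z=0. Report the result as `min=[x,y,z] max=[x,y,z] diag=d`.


A = translate([5.6, 12.4, -8.1]) sphere(r=18.2) → bbox [-12.6,-5.8,-26.3] .. [23.8,30.6,10.1]
B = cylinder(h=3.1, r=7) → bbox [-7,-7,0] .. [7,7,3.1]
lo = A.lo+B.lo = [-12.6-7, -5.8-7, -26.3+0] = [-19.600,-12.800,-26.300]
hi = A.hi+B.hi = [23.8+7, 30.6+7, 10.1+3.1] = [30.800,37.600,13.200]
diag = √(50.4²+50.4²+39.5²) = √6640.57 = 81.490

min=[-19.600,-12.800,-26.300] max=[30.800,37.600,13.200] diag=81.490


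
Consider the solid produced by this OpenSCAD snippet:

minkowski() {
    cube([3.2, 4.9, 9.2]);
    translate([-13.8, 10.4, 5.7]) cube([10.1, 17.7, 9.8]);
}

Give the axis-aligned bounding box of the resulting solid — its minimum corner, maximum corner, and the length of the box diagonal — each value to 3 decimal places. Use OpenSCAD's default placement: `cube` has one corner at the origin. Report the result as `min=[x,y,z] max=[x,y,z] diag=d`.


min=[-13.800,10.400,5.700] max=[-0.500,33.000,24.700] diag=32.383

A = translate([-13.8, 10.4, 5.7]) cube([10.1, 17.7, 9.8]) → bbox [-13.8,10.4,5.7] .. [-3.7,28.1,15.5]
B = cube([3.2, 4.9, 9.2]) → bbox [0,0,0] .. [3.2,4.9,9.2]
lo = A.lo+B.lo = [-13.8+0, 10.4+0, 5.7+0] = [-13.800,10.400,5.700]
hi = A.hi+B.hi = [-3.7+3.2, 28.1+4.9, 15.5+9.2] = [-0.500,33.000,24.700]
diag = √(13.3²+22.6²+19²) = √1048.65 = 32.383


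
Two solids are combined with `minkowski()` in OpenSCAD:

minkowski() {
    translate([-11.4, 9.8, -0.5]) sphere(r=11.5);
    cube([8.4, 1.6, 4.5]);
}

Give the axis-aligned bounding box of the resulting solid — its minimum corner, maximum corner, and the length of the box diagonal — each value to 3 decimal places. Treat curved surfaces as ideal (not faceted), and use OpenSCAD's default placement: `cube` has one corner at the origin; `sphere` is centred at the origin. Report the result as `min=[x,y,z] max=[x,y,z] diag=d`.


min=[-22.900,-1.700,-12.000] max=[8.500,22.900,15.500] diag=48.450

A = translate([-11.4, 9.8, -0.5]) sphere(r=11.5) → bbox [-22.9,-1.7,-12] .. [0.1,21.3,11]
B = cube([8.4, 1.6, 4.5]) → bbox [0,0,0] .. [8.4,1.6,4.5]
lo = A.lo+B.lo = [-22.9+0, -1.7+0, -12+0] = [-22.900,-1.700,-12.000]
hi = A.hi+B.hi = [0.1+8.4, 21.3+1.6, 11+4.5] = [8.500,22.900,15.500]
diag = √(31.4²+24.6²+27.5²) = √2347.37 = 48.450


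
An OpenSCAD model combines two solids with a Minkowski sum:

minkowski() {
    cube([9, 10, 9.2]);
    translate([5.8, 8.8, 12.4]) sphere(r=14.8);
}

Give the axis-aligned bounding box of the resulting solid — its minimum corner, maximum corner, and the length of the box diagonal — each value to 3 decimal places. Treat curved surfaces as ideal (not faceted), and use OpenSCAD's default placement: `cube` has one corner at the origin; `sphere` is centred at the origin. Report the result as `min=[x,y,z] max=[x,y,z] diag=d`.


A = translate([5.8, 8.8, 12.4]) sphere(r=14.8) → bbox [-9,-6,-2.4] .. [20.6,23.6,27.2]
B = cube([9, 10, 9.2]) → bbox [0,0,0] .. [9,10,9.2]
lo = A.lo+B.lo = [-9+0, -6+0, -2.4+0] = [-9.000,-6.000,-2.400]
hi = A.hi+B.hi = [20.6+9, 23.6+10, 27.2+9.2] = [29.600,33.600,36.400]
diag = √(38.6²+39.6²+38.8²) = √4563.56 = 67.554

min=[-9.000,-6.000,-2.400] max=[29.600,33.600,36.400] diag=67.554


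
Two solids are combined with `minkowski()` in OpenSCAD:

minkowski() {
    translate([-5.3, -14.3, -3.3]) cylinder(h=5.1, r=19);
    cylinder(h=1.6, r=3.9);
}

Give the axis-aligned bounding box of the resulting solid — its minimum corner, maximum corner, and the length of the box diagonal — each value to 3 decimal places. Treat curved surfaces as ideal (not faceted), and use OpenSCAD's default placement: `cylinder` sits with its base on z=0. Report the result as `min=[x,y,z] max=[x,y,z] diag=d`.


min=[-28.200,-37.200,-3.300] max=[17.600,8.600,3.400] diag=65.117

A = translate([-5.3, -14.3, -3.3]) cylinder(h=5.1, r=19) → bbox [-24.3,-33.3,-3.3] .. [13.7,4.7,1.8]
B = cylinder(h=1.6, r=3.9) → bbox [-3.9,-3.9,0] .. [3.9,3.9,1.6]
lo = A.lo+B.lo = [-24.3-3.9, -33.3-3.9, -3.3+0] = [-28.200,-37.200,-3.300]
hi = A.hi+B.hi = [13.7+3.9, 4.7+3.9, 1.8+1.6] = [17.600,8.600,3.400]
diag = √(45.8²+45.8²+6.7²) = √4240.17 = 65.117


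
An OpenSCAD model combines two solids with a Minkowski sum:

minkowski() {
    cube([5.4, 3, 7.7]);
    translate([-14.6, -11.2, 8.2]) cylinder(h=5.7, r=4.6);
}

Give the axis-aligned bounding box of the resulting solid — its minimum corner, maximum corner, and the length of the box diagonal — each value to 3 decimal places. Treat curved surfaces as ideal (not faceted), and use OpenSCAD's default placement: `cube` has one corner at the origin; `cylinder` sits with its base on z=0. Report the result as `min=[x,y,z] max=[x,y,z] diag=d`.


A = translate([-14.6, -11.2, 8.2]) cylinder(h=5.7, r=4.6) → bbox [-19.2,-15.8,8.2] .. [-10,-6.6,13.9]
B = cube([5.4, 3, 7.7]) → bbox [0,0,0] .. [5.4,3,7.7]
lo = A.lo+B.lo = [-19.2+0, -15.8+0, 8.2+0] = [-19.200,-15.800,8.200]
hi = A.hi+B.hi = [-10+5.4, -6.6+3, 13.9+7.7] = [-4.600,-3.600,21.600]
diag = √(14.6²+12.2²+13.4²) = √541.56 = 23.271

min=[-19.200,-15.800,8.200] max=[-4.600,-3.600,21.600] diag=23.271


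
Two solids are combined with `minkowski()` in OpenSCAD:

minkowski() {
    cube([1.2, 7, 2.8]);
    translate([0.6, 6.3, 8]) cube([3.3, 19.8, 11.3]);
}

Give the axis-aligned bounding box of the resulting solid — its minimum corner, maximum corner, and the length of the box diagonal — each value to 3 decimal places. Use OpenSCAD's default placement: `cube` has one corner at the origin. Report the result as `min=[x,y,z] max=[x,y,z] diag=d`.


A = translate([0.6, 6.3, 8]) cube([3.3, 19.8, 11.3]) → bbox [0.6,6.3,8] .. [3.9,26.1,19.3]
B = cube([1.2, 7, 2.8]) → bbox [0,0,0] .. [1.2,7,2.8]
lo = A.lo+B.lo = [0.6+0, 6.3+0, 8+0] = [0.600,6.300,8.000]
hi = A.hi+B.hi = [3.9+1.2, 26.1+7, 19.3+2.8] = [5.100,33.100,22.100]
diag = √(4.5²+26.8²+14.1²) = √937.3 = 30.615

min=[0.600,6.300,8.000] max=[5.100,33.100,22.100] diag=30.615


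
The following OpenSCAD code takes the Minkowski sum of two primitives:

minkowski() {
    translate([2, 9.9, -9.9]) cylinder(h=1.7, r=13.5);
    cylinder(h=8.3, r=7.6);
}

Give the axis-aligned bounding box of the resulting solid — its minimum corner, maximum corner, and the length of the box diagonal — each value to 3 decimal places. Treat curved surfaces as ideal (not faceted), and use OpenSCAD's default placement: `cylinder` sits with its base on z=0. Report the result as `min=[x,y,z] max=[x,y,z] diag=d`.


A = translate([2, 9.9, -9.9]) cylinder(h=1.7, r=13.5) → bbox [-11.5,-3.6,-9.9] .. [15.5,23.4,-8.2]
B = cylinder(h=8.3, r=7.6) → bbox [-7.6,-7.6,0] .. [7.6,7.6,8.3]
lo = A.lo+B.lo = [-11.5-7.6, -3.6-7.6, -9.9+0] = [-19.100,-11.200,-9.900]
hi = A.hi+B.hi = [15.5+7.6, 23.4+7.6, -8.2+8.3] = [23.100,31.000,0.100]
diag = √(42.2²+42.2²+10²) = √3661.68 = 60.512

min=[-19.100,-11.200,-9.900] max=[23.100,31.000,0.100] diag=60.512


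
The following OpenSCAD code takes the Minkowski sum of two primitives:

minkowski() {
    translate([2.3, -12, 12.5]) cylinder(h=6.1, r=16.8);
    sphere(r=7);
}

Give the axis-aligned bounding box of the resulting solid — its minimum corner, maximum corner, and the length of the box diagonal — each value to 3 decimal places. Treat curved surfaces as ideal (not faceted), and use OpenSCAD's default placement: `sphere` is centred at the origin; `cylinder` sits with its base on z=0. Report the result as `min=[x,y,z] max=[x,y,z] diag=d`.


A = translate([2.3, -12, 12.5]) cylinder(h=6.1, r=16.8) → bbox [-14.5,-28.8,12.5] .. [19.1,4.8,18.6]
B = sphere(r=7) → bbox [-7,-7,-7] .. [7,7,7]
lo = A.lo+B.lo = [-14.5-7, -28.8-7, 12.5-7] = [-21.500,-35.800,5.500]
hi = A.hi+B.hi = [19.1+7, 4.8+7, 18.6+7] = [26.100,11.800,25.600]
diag = √(47.6²+47.6²+20.1²) = √4935.53 = 70.253

min=[-21.500,-35.800,5.500] max=[26.100,11.800,25.600] diag=70.253


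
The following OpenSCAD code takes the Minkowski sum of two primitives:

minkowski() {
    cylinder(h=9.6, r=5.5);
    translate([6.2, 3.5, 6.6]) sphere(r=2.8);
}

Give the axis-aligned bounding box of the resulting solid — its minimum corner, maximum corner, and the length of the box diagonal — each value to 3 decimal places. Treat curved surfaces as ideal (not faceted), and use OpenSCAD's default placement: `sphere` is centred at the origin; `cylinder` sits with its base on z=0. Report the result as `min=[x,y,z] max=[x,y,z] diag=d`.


A = translate([6.2, 3.5, 6.6]) sphere(r=2.8) → bbox [3.4,0.7,3.8] .. [9,6.3,9.4]
B = cylinder(h=9.6, r=5.5) → bbox [-5.5,-5.5,0] .. [5.5,5.5,9.6]
lo = A.lo+B.lo = [3.4-5.5, 0.7-5.5, 3.8+0] = [-2.100,-4.800,3.800]
hi = A.hi+B.hi = [9+5.5, 6.3+5.5, 9.4+9.6] = [14.500,11.800,19.000]
diag = √(16.6²+16.6²+15.2²) = √782.16 = 27.967

min=[-2.100,-4.800,3.800] max=[14.500,11.800,19.000] diag=27.967


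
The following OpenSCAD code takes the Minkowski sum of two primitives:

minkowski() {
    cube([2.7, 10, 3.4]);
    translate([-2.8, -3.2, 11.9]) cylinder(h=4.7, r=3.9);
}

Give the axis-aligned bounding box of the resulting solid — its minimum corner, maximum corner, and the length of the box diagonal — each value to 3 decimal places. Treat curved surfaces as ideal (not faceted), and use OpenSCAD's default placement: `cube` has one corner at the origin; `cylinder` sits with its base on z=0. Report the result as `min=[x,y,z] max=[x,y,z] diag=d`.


A = translate([-2.8, -3.2, 11.9]) cylinder(h=4.7, r=3.9) → bbox [-6.7,-7.1,11.9] .. [1.1,0.7,16.6]
B = cube([2.7, 10, 3.4]) → bbox [0,0,0] .. [2.7,10,3.4]
lo = A.lo+B.lo = [-6.7+0, -7.1+0, 11.9+0] = [-6.700,-7.100,11.900]
hi = A.hi+B.hi = [1.1+2.7, 0.7+10, 16.6+3.4] = [3.800,10.700,20.000]
diag = √(10.5²+17.8²+8.1²) = √492.7 = 22.197

min=[-6.700,-7.100,11.900] max=[3.800,10.700,20.000] diag=22.197


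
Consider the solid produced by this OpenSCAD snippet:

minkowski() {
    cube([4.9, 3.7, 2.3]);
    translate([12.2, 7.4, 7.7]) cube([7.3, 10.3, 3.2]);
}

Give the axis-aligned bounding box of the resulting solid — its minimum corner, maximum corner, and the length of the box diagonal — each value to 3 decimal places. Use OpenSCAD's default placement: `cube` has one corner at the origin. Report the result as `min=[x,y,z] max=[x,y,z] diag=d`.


A = translate([12.2, 7.4, 7.7]) cube([7.3, 10.3, 3.2]) → bbox [12.2,7.4,7.7] .. [19.5,17.7,10.9]
B = cube([4.9, 3.7, 2.3]) → bbox [0,0,0] .. [4.9,3.7,2.3]
lo = A.lo+B.lo = [12.2+0, 7.4+0, 7.7+0] = [12.200,7.400,7.700]
hi = A.hi+B.hi = [19.5+4.9, 17.7+3.7, 10.9+2.3] = [24.400,21.400,13.200]
diag = √(12.2²+14²+5.5²) = √375.09 = 19.367

min=[12.200,7.400,7.700] max=[24.400,21.400,13.200] diag=19.367


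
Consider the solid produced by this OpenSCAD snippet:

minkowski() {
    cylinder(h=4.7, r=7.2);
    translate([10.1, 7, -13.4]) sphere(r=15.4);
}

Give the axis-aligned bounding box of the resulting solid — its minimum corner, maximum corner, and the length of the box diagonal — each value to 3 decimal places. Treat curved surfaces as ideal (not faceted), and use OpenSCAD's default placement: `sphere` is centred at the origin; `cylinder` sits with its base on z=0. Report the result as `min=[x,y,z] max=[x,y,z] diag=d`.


min=[-12.500,-15.600,-28.800] max=[32.700,29.600,6.700] diag=73.119

A = translate([10.1, 7, -13.4]) sphere(r=15.4) → bbox [-5.3,-8.4,-28.8] .. [25.5,22.4,2]
B = cylinder(h=4.7, r=7.2) → bbox [-7.2,-7.2,0] .. [7.2,7.2,4.7]
lo = A.lo+B.lo = [-5.3-7.2, -8.4-7.2, -28.8+0] = [-12.500,-15.600,-28.800]
hi = A.hi+B.hi = [25.5+7.2, 22.4+7.2, 2+4.7] = [32.700,29.600,6.700]
diag = √(45.2²+45.2²+35.5²) = √5346.33 = 73.119


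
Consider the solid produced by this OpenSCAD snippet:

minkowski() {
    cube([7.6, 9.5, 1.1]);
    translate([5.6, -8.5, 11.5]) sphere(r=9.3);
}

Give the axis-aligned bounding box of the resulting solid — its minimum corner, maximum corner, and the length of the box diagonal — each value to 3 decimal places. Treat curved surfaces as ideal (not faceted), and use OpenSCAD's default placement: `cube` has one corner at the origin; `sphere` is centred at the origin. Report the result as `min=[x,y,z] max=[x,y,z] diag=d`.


min=[-3.700,-17.800,2.200] max=[22.500,10.300,21.900] diag=43.176

A = translate([5.6, -8.5, 11.5]) sphere(r=9.3) → bbox [-3.7,-17.8,2.2] .. [14.9,0.8,20.8]
B = cube([7.6, 9.5, 1.1]) → bbox [0,0,0] .. [7.6,9.5,1.1]
lo = A.lo+B.lo = [-3.7+0, -17.8+0, 2.2+0] = [-3.700,-17.800,2.200]
hi = A.hi+B.hi = [14.9+7.6, 0.8+9.5, 20.8+1.1] = [22.500,10.300,21.900]
diag = √(26.2²+28.1²+19.7²) = √1864.14 = 43.176


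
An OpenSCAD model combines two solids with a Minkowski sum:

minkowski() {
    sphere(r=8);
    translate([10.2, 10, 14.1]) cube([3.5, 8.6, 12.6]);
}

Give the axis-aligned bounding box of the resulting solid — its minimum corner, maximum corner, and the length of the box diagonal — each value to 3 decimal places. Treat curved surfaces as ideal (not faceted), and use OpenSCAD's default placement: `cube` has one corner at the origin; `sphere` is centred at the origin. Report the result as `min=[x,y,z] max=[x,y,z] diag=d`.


min=[2.200,2.000,6.100] max=[21.700,26.600,34.700] diag=42.466

A = translate([10.2, 10, 14.1]) cube([3.5, 8.6, 12.6]) → bbox [10.2,10,14.1] .. [13.7,18.6,26.7]
B = sphere(r=8) → bbox [-8,-8,-8] .. [8,8,8]
lo = A.lo+B.lo = [10.2-8, 10-8, 14.1-8] = [2.200,2.000,6.100]
hi = A.hi+B.hi = [13.7+8, 18.6+8, 26.7+8] = [21.700,26.600,34.700]
diag = √(19.5²+24.6²+28.6²) = √1803.37 = 42.466


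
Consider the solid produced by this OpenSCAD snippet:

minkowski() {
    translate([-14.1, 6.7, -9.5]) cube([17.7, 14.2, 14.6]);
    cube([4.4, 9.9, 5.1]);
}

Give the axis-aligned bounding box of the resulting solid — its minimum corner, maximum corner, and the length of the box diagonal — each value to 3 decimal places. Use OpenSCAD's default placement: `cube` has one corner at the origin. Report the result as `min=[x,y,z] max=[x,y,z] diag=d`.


A = translate([-14.1, 6.7, -9.5]) cube([17.7, 14.2, 14.6]) → bbox [-14.1,6.7,-9.5] .. [3.6,20.9,5.1]
B = cube([4.4, 9.9, 5.1]) → bbox [0,0,0] .. [4.4,9.9,5.1]
lo = A.lo+B.lo = [-14.1+0, 6.7+0, -9.5+0] = [-14.100,6.700,-9.500]
hi = A.hi+B.hi = [3.6+4.4, 20.9+9.9, 5.1+5.1] = [8.000,30.800,10.200]
diag = √(22.1²+24.1²+19.7²) = √1457.31 = 38.175

min=[-14.100,6.700,-9.500] max=[8.000,30.800,10.200] diag=38.175


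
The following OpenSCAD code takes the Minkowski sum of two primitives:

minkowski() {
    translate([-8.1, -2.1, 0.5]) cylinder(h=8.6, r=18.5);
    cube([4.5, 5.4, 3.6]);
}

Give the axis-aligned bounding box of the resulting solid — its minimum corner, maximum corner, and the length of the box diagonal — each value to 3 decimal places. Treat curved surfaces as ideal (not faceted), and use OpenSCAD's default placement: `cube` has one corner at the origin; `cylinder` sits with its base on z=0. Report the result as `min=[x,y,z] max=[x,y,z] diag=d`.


A = translate([-8.1, -2.1, 0.5]) cylinder(h=8.6, r=18.5) → bbox [-26.6,-20.6,0.5] .. [10.4,16.4,9.1]
B = cube([4.5, 5.4, 3.6]) → bbox [0,0,0] .. [4.5,5.4,3.6]
lo = A.lo+B.lo = [-26.6+0, -20.6+0, 0.5+0] = [-26.600,-20.600,0.500]
hi = A.hi+B.hi = [10.4+4.5, 16.4+5.4, 9.1+3.6] = [14.900,21.800,12.700]
diag = √(41.5²+42.4²+12.2²) = √3668.85 = 60.571

min=[-26.600,-20.600,0.500] max=[14.900,21.800,12.700] diag=60.571


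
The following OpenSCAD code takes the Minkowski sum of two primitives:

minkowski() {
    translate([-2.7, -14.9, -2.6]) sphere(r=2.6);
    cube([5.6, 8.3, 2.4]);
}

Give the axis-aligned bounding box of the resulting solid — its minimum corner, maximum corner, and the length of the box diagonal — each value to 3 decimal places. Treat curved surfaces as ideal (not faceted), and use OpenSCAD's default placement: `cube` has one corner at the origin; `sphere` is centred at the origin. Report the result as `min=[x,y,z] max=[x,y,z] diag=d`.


A = translate([-2.7, -14.9, -2.6]) sphere(r=2.6) → bbox [-5.3,-17.5,-5.2] .. [-0.1,-12.3,0]
B = cube([5.6, 8.3, 2.4]) → bbox [0,0,0] .. [5.6,8.3,2.4]
lo = A.lo+B.lo = [-5.3+0, -17.5+0, -5.2+0] = [-5.300,-17.500,-5.200]
hi = A.hi+B.hi = [-0.1+5.6, -12.3+8.3, 0+2.4] = [5.500,-4.000,2.400]
diag = √(10.8²+13.5²+7.6²) = √356.65 = 18.885

min=[-5.300,-17.500,-5.200] max=[5.500,-4.000,2.400] diag=18.885


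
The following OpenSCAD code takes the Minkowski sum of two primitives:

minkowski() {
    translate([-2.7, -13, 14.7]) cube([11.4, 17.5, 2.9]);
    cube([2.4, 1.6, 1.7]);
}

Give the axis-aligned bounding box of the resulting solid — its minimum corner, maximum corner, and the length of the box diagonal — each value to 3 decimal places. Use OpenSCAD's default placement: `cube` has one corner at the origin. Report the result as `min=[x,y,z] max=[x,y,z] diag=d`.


min=[-2.700,-13.000,14.700] max=[11.100,6.100,19.300] diag=24.009

A = translate([-2.7, -13, 14.7]) cube([11.4, 17.5, 2.9]) → bbox [-2.7,-13,14.7] .. [8.7,4.5,17.6]
B = cube([2.4, 1.6, 1.7]) → bbox [0,0,0] .. [2.4,1.6,1.7]
lo = A.lo+B.lo = [-2.7+0, -13+0, 14.7+0] = [-2.700,-13.000,14.700]
hi = A.hi+B.hi = [8.7+2.4, 4.5+1.6, 17.6+1.7] = [11.100,6.100,19.300]
diag = √(13.8²+19.1²+4.6²) = √576.41 = 24.009


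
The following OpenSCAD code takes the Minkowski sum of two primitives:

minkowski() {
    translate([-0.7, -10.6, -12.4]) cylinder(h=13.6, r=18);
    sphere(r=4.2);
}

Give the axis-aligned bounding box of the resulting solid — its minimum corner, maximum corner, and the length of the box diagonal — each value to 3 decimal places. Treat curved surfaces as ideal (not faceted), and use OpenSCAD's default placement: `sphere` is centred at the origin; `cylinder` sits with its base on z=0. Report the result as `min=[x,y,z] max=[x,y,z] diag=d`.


min=[-22.900,-32.800,-16.600] max=[21.500,11.600,5.400] diag=66.534

A = translate([-0.7, -10.6, -12.4]) cylinder(h=13.6, r=18) → bbox [-18.7,-28.6,-12.4] .. [17.3,7.4,1.2]
B = sphere(r=4.2) → bbox [-4.2,-4.2,-4.2] .. [4.2,4.2,4.2]
lo = A.lo+B.lo = [-18.7-4.2, -28.6-4.2, -12.4-4.2] = [-22.900,-32.800,-16.600]
hi = A.hi+B.hi = [17.3+4.2, 7.4+4.2, 1.2+4.2] = [21.500,11.600,5.400]
diag = √(44.4²+44.4²+22²) = √4426.72 = 66.534


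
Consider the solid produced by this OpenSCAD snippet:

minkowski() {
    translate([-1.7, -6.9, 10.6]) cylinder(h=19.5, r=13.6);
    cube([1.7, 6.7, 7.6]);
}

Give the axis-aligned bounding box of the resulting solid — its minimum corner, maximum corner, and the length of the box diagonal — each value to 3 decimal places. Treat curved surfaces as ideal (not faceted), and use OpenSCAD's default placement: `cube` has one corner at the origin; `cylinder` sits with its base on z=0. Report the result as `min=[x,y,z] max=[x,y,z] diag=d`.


min=[-15.300,-20.500,10.600] max=[13.600,13.400,37.700] diag=52.142

A = translate([-1.7, -6.9, 10.6]) cylinder(h=19.5, r=13.6) → bbox [-15.3,-20.5,10.6] .. [11.9,6.7,30.1]
B = cube([1.7, 6.7, 7.6]) → bbox [0,0,0] .. [1.7,6.7,7.6]
lo = A.lo+B.lo = [-15.3+0, -20.5+0, 10.6+0] = [-15.300,-20.500,10.600]
hi = A.hi+B.hi = [11.9+1.7, 6.7+6.7, 30.1+7.6] = [13.600,13.400,37.700]
diag = √(28.9²+33.9²+27.1²) = √2718.83 = 52.142


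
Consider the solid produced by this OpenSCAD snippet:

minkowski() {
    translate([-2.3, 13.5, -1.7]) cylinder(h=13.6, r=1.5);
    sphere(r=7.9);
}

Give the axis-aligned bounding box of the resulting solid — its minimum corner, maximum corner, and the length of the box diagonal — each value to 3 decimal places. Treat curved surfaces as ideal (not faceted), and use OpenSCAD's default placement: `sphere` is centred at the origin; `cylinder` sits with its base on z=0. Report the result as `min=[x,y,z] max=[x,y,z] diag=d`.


A = translate([-2.3, 13.5, -1.7]) cylinder(h=13.6, r=1.5) → bbox [-3.8,12,-1.7] .. [-0.8,15,11.9]
B = sphere(r=7.9) → bbox [-7.9,-7.9,-7.9] .. [7.9,7.9,7.9]
lo = A.lo+B.lo = [-3.8-7.9, 12-7.9, -1.7-7.9] = [-11.700,4.100,-9.600]
hi = A.hi+B.hi = [-0.8+7.9, 15+7.9, 11.9+7.9] = [7.100,22.900,19.800]
diag = √(18.8²+18.8²+29.4²) = √1571.24 = 39.639

min=[-11.700,4.100,-9.600] max=[7.100,22.900,19.800] diag=39.639


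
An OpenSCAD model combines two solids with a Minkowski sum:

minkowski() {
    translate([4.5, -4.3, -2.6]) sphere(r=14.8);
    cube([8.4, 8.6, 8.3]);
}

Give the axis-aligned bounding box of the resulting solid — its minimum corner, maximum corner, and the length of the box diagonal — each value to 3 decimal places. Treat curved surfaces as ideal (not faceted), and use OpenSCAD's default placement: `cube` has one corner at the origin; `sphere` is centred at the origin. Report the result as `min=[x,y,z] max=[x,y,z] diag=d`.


A = translate([4.5, -4.3, -2.6]) sphere(r=14.8) → bbox [-10.3,-19.1,-17.4] .. [19.3,10.5,12.2]
B = cube([8.4, 8.6, 8.3]) → bbox [0,0,0] .. [8.4,8.6,8.3]
lo = A.lo+B.lo = [-10.3+0, -19.1+0, -17.4+0] = [-10.300,-19.100,-17.400]
hi = A.hi+B.hi = [19.3+8.4, 10.5+8.6, 12.2+8.3] = [27.700,19.100,20.500]
diag = √(38²+38.2²+37.9²) = √4339.65 = 65.876

min=[-10.300,-19.100,-17.400] max=[27.700,19.100,20.500] diag=65.876


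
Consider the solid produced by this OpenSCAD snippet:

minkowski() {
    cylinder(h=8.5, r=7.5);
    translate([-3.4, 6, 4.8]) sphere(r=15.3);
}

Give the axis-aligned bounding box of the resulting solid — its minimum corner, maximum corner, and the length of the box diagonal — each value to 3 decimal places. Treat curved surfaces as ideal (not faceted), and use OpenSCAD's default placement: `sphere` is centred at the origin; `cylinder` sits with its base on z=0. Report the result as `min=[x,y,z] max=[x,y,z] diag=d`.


A = translate([-3.4, 6, 4.8]) sphere(r=15.3) → bbox [-18.7,-9.3,-10.5] .. [11.9,21.3,20.1]
B = cylinder(h=8.5, r=7.5) → bbox [-7.5,-7.5,0] .. [7.5,7.5,8.5]
lo = A.lo+B.lo = [-18.7-7.5, -9.3-7.5, -10.5+0] = [-26.200,-16.800,-10.500]
hi = A.hi+B.hi = [11.9+7.5, 21.3+7.5, 20.1+8.5] = [19.400,28.800,28.600]
diag = √(45.6²+45.6²+39.1²) = √5687.53 = 75.416

min=[-26.200,-16.800,-10.500] max=[19.400,28.800,28.600] diag=75.416


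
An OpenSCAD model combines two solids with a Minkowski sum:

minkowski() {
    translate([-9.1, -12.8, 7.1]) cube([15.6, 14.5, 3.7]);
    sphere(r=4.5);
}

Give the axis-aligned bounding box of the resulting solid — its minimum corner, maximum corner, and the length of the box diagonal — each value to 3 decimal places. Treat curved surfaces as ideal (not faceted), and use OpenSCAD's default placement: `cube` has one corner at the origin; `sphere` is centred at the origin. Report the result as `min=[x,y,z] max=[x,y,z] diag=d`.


min=[-13.600,-17.300,2.600] max=[11.000,6.200,15.300] diag=36.314

A = translate([-9.1, -12.8, 7.1]) cube([15.6, 14.5, 3.7]) → bbox [-9.1,-12.8,7.1] .. [6.5,1.7,10.8]
B = sphere(r=4.5) → bbox [-4.5,-4.5,-4.5] .. [4.5,4.5,4.5]
lo = A.lo+B.lo = [-9.1-4.5, -12.8-4.5, 7.1-4.5] = [-13.600,-17.300,2.600]
hi = A.hi+B.hi = [6.5+4.5, 1.7+4.5, 10.8+4.5] = [11.000,6.200,15.300]
diag = √(24.6²+23.5²+12.7²) = √1318.7 = 36.314


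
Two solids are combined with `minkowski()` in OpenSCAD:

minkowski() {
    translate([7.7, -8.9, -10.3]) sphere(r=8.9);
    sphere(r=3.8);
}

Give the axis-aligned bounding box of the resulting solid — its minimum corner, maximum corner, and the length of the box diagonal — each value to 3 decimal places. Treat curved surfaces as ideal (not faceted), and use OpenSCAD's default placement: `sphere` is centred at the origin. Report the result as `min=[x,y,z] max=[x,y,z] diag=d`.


A = translate([7.7, -8.9, -10.3]) sphere(r=8.9) → bbox [-1.2,-17.8,-19.2] .. [16.6,0,-1.4]
B = sphere(r=3.8) → bbox [-3.8,-3.8,-3.8] .. [3.8,3.8,3.8]
lo = A.lo+B.lo = [-1.2-3.8, -17.8-3.8, -19.2-3.8] = [-5.000,-21.600,-23.000]
hi = A.hi+B.hi = [16.6+3.8, 0+3.8, -1.4+3.8] = [20.400,3.800,2.400]
diag = √(25.4²+25.4²+25.4²) = √1935.48 = 43.994

min=[-5.000,-21.600,-23.000] max=[20.400,3.800,2.400] diag=43.994


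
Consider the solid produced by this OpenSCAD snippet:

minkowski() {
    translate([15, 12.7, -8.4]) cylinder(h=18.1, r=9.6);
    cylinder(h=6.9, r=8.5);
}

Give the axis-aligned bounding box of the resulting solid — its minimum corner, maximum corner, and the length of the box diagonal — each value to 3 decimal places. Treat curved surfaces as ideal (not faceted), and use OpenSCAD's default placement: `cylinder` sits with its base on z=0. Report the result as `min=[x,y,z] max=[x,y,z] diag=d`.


A = translate([15, 12.7, -8.4]) cylinder(h=18.1, r=9.6) → bbox [5.4,3.1,-8.4] .. [24.6,22.3,9.7]
B = cylinder(h=6.9, r=8.5) → bbox [-8.5,-8.5,0] .. [8.5,8.5,6.9]
lo = A.lo+B.lo = [5.4-8.5, 3.1-8.5, -8.4+0] = [-3.100,-5.400,-8.400]
hi = A.hi+B.hi = [24.6+8.5, 22.3+8.5, 9.7+6.9] = [33.100,30.800,16.600]
diag = √(36.2²+36.2²+25²) = √3245.88 = 56.973

min=[-3.100,-5.400,-8.400] max=[33.100,30.800,16.600] diag=56.973


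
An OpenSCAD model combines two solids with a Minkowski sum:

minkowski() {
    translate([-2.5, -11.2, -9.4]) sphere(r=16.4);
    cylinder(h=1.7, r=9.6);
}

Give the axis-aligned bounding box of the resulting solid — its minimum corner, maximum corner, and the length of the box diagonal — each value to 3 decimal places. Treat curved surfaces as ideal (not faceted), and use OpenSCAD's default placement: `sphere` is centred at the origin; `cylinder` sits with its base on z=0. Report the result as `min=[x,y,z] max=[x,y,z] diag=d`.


A = translate([-2.5, -11.2, -9.4]) sphere(r=16.4) → bbox [-18.9,-27.6,-25.8] .. [13.9,5.2,7]
B = cylinder(h=1.7, r=9.6) → bbox [-9.6,-9.6,0] .. [9.6,9.6,1.7]
lo = A.lo+B.lo = [-18.9-9.6, -27.6-9.6, -25.8+0] = [-28.500,-37.200,-25.800]
hi = A.hi+B.hi = [13.9+9.6, 5.2+9.6, 7+1.7] = [23.500,14.800,8.700]
diag = √(52²+52²+34.5²) = √6598.25 = 81.230

min=[-28.500,-37.200,-25.800] max=[23.500,14.800,8.700] diag=81.230


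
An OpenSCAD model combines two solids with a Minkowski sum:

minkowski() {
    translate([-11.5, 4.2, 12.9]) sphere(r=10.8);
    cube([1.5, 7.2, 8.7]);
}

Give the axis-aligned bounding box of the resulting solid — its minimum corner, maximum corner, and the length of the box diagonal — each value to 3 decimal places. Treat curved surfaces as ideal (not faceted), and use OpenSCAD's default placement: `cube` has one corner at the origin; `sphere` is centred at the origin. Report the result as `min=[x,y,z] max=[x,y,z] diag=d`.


A = translate([-11.5, 4.2, 12.9]) sphere(r=10.8) → bbox [-22.3,-6.6,2.1] .. [-0.7,15,23.7]
B = cube([1.5, 7.2, 8.7]) → bbox [0,0,0] .. [1.5,7.2,8.7]
lo = A.lo+B.lo = [-22.3+0, -6.6+0, 2.1+0] = [-22.300,-6.600,2.100]
hi = A.hi+B.hi = [-0.7+1.5, 15+7.2, 23.7+8.7] = [0.800,22.200,32.400]
diag = √(23.1²+28.8²+30.3²) = √2281.14 = 47.761

min=[-22.300,-6.600,2.100] max=[0.800,22.200,32.400] diag=47.761


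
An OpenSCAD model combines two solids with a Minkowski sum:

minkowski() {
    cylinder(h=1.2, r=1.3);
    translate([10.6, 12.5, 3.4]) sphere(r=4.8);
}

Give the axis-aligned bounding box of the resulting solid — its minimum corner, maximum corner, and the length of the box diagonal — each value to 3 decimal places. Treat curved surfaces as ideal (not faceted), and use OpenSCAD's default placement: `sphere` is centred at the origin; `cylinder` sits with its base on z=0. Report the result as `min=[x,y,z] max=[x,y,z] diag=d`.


min=[4.500,6.400,-1.400] max=[16.700,18.600,9.400] diag=20.355

A = translate([10.6, 12.5, 3.4]) sphere(r=4.8) → bbox [5.8,7.7,-1.4] .. [15.4,17.3,8.2]
B = cylinder(h=1.2, r=1.3) → bbox [-1.3,-1.3,0] .. [1.3,1.3,1.2]
lo = A.lo+B.lo = [5.8-1.3, 7.7-1.3, -1.4+0] = [4.500,6.400,-1.400]
hi = A.hi+B.hi = [15.4+1.3, 17.3+1.3, 8.2+1.2] = [16.700,18.600,9.400]
diag = √(12.2²+12.2²+10.8²) = √414.32 = 20.355


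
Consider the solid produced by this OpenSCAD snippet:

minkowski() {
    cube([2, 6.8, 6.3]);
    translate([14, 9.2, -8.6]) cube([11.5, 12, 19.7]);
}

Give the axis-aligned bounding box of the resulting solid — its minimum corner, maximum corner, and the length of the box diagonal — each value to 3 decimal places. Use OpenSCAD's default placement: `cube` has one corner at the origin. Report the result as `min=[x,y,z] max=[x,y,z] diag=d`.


A = translate([14, 9.2, -8.6]) cube([11.5, 12, 19.7]) → bbox [14,9.2,-8.6] .. [25.5,21.2,11.1]
B = cube([2, 6.8, 6.3]) → bbox [0,0,0] .. [2,6.8,6.3]
lo = A.lo+B.lo = [14+0, 9.2+0, -8.6+0] = [14.000,9.200,-8.600]
hi = A.hi+B.hi = [25.5+2, 21.2+6.8, 11.1+6.3] = [27.500,28.000,17.400]
diag = √(13.5²+18.8²+26²) = √1211.69 = 34.809

min=[14.000,9.200,-8.600] max=[27.500,28.000,17.400] diag=34.809


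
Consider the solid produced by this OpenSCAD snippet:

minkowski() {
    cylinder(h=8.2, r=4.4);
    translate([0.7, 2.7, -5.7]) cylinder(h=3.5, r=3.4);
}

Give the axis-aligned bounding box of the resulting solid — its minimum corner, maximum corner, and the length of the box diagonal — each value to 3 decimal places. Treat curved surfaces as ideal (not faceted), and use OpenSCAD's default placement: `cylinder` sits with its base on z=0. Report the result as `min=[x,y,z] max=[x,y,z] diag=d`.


min=[-7.100,-5.100,-5.700] max=[8.500,10.500,6.000] diag=24.972

A = translate([0.7, 2.7, -5.7]) cylinder(h=3.5, r=3.4) → bbox [-2.7,-0.7,-5.7] .. [4.1,6.1,-2.2]
B = cylinder(h=8.2, r=4.4) → bbox [-4.4,-4.4,0] .. [4.4,4.4,8.2]
lo = A.lo+B.lo = [-2.7-4.4, -0.7-4.4, -5.7+0] = [-7.100,-5.100,-5.700]
hi = A.hi+B.hi = [4.1+4.4, 6.1+4.4, -2.2+8.2] = [8.500,10.500,6.000]
diag = √(15.6²+15.6²+11.7²) = √623.61 = 24.972


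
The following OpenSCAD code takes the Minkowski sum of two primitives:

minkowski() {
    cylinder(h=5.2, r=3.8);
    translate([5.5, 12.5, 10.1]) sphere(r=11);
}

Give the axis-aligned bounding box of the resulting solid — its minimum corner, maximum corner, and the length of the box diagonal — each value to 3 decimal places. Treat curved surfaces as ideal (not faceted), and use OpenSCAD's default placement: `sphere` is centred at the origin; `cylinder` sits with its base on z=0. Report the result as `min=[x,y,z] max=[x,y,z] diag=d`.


A = translate([5.5, 12.5, 10.1]) sphere(r=11) → bbox [-5.5,1.5,-0.9] .. [16.5,23.5,21.1]
B = cylinder(h=5.2, r=3.8) → bbox [-3.8,-3.8,0] .. [3.8,3.8,5.2]
lo = A.lo+B.lo = [-5.5-3.8, 1.5-3.8, -0.9+0] = [-9.300,-2.300,-0.900]
hi = A.hi+B.hi = [16.5+3.8, 23.5+3.8, 21.1+5.2] = [20.300,27.300,26.300]
diag = √(29.6²+29.6²+27.2²) = √2492.16 = 49.922

min=[-9.300,-2.300,-0.900] max=[20.300,27.300,26.300] diag=49.922


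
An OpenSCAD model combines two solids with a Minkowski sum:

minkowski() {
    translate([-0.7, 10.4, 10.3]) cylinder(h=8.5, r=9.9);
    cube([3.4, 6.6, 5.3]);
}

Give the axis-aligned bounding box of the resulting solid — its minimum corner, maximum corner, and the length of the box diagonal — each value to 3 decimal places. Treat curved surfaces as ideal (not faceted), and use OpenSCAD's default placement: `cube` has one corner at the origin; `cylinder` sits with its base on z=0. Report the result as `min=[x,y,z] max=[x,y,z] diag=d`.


min=[-10.600,0.500,10.300] max=[12.600,26.900,24.100] diag=37.758

A = translate([-0.7, 10.4, 10.3]) cylinder(h=8.5, r=9.9) → bbox [-10.6,0.5,10.3] .. [9.2,20.3,18.8]
B = cube([3.4, 6.6, 5.3]) → bbox [0,0,0] .. [3.4,6.6,5.3]
lo = A.lo+B.lo = [-10.6+0, 0.5+0, 10.3+0] = [-10.600,0.500,10.300]
hi = A.hi+B.hi = [9.2+3.4, 20.3+6.6, 18.8+5.3] = [12.600,26.900,24.100]
diag = √(23.2²+26.4²+13.8²) = √1425.64 = 37.758


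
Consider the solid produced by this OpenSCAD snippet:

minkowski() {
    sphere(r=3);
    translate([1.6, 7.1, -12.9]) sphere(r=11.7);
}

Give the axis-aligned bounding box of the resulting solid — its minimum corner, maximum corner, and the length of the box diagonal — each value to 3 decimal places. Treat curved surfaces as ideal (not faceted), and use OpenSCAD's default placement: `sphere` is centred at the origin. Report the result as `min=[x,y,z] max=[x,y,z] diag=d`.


min=[-13.100,-7.600,-27.600] max=[16.300,21.800,1.800] diag=50.922

A = translate([1.6, 7.1, -12.9]) sphere(r=11.7) → bbox [-10.1,-4.6,-24.6] .. [13.3,18.8,-1.2]
B = sphere(r=3) → bbox [-3,-3,-3] .. [3,3,3]
lo = A.lo+B.lo = [-10.1-3, -4.6-3, -24.6-3] = [-13.100,-7.600,-27.600]
hi = A.hi+B.hi = [13.3+3, 18.8+3, -1.2+3] = [16.300,21.800,1.800]
diag = √(29.4²+29.4²+29.4²) = √2593.08 = 50.922


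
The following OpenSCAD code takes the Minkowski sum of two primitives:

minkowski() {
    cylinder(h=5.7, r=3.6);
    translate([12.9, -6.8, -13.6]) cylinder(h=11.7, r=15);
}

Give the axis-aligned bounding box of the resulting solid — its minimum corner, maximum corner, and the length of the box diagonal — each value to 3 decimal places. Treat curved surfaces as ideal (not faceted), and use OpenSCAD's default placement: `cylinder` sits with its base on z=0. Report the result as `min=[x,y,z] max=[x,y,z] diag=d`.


A = translate([12.9, -6.8, -13.6]) cylinder(h=11.7, r=15) → bbox [-2.1,-21.8,-13.6] .. [27.9,8.2,-1.9]
B = cylinder(h=5.7, r=3.6) → bbox [-3.6,-3.6,0] .. [3.6,3.6,5.7]
lo = A.lo+B.lo = [-2.1-3.6, -21.8-3.6, -13.6+0] = [-5.700,-25.400,-13.600]
hi = A.hi+B.hi = [27.9+3.6, 8.2+3.6, -1.9+5.7] = [31.500,11.800,3.800]
diag = √(37.2²+37.2²+17.4²) = √3070.44 = 55.412

min=[-5.700,-25.400,-13.600] max=[31.500,11.800,3.800] diag=55.412


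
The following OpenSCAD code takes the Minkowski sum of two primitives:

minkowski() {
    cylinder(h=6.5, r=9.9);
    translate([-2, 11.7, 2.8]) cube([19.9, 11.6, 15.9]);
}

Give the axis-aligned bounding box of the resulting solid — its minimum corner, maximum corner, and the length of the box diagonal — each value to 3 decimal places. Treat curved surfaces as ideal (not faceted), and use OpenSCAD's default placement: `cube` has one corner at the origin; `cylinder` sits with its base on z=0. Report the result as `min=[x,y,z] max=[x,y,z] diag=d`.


min=[-11.900,1.800,2.800] max=[27.800,33.200,25.200] diag=55.352

A = translate([-2, 11.7, 2.8]) cube([19.9, 11.6, 15.9]) → bbox [-2,11.7,2.8] .. [17.9,23.3,18.7]
B = cylinder(h=6.5, r=9.9) → bbox [-9.9,-9.9,0] .. [9.9,9.9,6.5]
lo = A.lo+B.lo = [-2-9.9, 11.7-9.9, 2.8+0] = [-11.900,1.800,2.800]
hi = A.hi+B.hi = [17.9+9.9, 23.3+9.9, 18.7+6.5] = [27.800,33.200,25.200]
diag = √(39.7²+31.4²+22.4²) = √3063.81 = 55.352


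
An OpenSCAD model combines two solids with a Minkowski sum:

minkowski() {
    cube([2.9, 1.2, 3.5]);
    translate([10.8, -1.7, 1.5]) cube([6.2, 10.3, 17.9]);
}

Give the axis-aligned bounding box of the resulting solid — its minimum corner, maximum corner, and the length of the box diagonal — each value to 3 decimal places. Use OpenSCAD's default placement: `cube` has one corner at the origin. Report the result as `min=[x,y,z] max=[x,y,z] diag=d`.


A = translate([10.8, -1.7, 1.5]) cube([6.2, 10.3, 17.9]) → bbox [10.8,-1.7,1.5] .. [17,8.6,19.4]
B = cube([2.9, 1.2, 3.5]) → bbox [0,0,0] .. [2.9,1.2,3.5]
lo = A.lo+B.lo = [10.8+0, -1.7+0, 1.5+0] = [10.800,-1.700,1.500]
hi = A.hi+B.hi = [17+2.9, 8.6+1.2, 19.4+3.5] = [19.900,9.800,22.900]
diag = √(9.1²+11.5²+21.4²) = √673.02 = 25.943

min=[10.800,-1.700,1.500] max=[19.900,9.800,22.900] diag=25.943


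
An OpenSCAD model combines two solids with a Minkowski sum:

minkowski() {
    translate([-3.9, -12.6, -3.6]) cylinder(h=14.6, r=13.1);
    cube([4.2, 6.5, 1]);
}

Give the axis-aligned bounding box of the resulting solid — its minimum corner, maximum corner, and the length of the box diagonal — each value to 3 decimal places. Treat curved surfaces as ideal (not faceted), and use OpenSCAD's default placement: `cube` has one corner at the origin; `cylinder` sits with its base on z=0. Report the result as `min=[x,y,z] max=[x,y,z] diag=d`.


min=[-17.000,-25.700,-3.600] max=[13.400,7.000,12.000] diag=47.295

A = translate([-3.9, -12.6, -3.6]) cylinder(h=14.6, r=13.1) → bbox [-17,-25.7,-3.6] .. [9.2,0.5,11]
B = cube([4.2, 6.5, 1]) → bbox [0,0,0] .. [4.2,6.5,1]
lo = A.lo+B.lo = [-17+0, -25.7+0, -3.6+0] = [-17.000,-25.700,-3.600]
hi = A.hi+B.hi = [9.2+4.2, 0.5+6.5, 11+1] = [13.400,7.000,12.000]
diag = √(30.4²+32.7²+15.6²) = √2236.81 = 47.295


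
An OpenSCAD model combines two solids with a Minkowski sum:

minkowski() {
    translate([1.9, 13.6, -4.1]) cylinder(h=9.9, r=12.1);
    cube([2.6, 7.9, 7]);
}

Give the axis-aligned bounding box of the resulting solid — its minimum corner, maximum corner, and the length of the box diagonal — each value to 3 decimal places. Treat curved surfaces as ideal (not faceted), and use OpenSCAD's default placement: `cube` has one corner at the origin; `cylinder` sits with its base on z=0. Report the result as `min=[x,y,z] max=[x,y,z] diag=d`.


min=[-10.200,1.500,-4.100] max=[16.600,33.600,12.800] diag=45.103

A = translate([1.9, 13.6, -4.1]) cylinder(h=9.9, r=12.1) → bbox [-10.2,1.5,-4.1] .. [14,25.7,5.8]
B = cube([2.6, 7.9, 7]) → bbox [0,0,0] .. [2.6,7.9,7]
lo = A.lo+B.lo = [-10.2+0, 1.5+0, -4.1+0] = [-10.200,1.500,-4.100]
hi = A.hi+B.hi = [14+2.6, 25.7+7.9, 5.8+7] = [16.600,33.600,12.800]
diag = √(26.8²+32.1²+16.9²) = √2034.26 = 45.103


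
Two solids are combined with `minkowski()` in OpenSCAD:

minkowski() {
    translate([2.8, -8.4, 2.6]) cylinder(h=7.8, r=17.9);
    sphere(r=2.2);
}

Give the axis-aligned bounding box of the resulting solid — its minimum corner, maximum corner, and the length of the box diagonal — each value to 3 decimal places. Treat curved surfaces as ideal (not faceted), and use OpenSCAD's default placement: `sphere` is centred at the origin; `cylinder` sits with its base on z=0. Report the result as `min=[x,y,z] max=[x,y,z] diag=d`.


min=[-17.300,-28.500,0.400] max=[22.900,11.700,12.600] diag=58.146

A = translate([2.8, -8.4, 2.6]) cylinder(h=7.8, r=17.9) → bbox [-15.1,-26.3,2.6] .. [20.7,9.5,10.4]
B = sphere(r=2.2) → bbox [-2.2,-2.2,-2.2] .. [2.2,2.2,2.2]
lo = A.lo+B.lo = [-15.1-2.2, -26.3-2.2, 2.6-2.2] = [-17.300,-28.500,0.400]
hi = A.hi+B.hi = [20.7+2.2, 9.5+2.2, 10.4+2.2] = [22.900,11.700,12.600]
diag = √(40.2²+40.2²+12.2²) = √3380.92 = 58.146


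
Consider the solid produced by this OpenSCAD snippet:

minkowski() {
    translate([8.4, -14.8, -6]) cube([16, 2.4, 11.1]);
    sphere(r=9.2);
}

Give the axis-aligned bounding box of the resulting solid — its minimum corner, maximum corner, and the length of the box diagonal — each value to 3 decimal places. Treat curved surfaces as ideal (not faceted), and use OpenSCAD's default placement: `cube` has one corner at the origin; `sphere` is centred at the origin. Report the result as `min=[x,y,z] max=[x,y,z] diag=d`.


A = translate([8.4, -14.8, -6]) cube([16, 2.4, 11.1]) → bbox [8.4,-14.8,-6] .. [24.4,-12.4,5.1]
B = sphere(r=9.2) → bbox [-9.2,-9.2,-9.2] .. [9.2,9.2,9.2]
lo = A.lo+B.lo = [8.4-9.2, -14.8-9.2, -6-9.2] = [-0.800,-24.000,-15.200]
hi = A.hi+B.hi = [24.4+9.2, -12.4+9.2, 5.1+9.2] = [33.600,-3.200,14.300]
diag = √(34.4²+20.8²+29.5²) = √2486.25 = 49.862

min=[-0.800,-24.000,-15.200] max=[33.600,-3.200,14.300] diag=49.862


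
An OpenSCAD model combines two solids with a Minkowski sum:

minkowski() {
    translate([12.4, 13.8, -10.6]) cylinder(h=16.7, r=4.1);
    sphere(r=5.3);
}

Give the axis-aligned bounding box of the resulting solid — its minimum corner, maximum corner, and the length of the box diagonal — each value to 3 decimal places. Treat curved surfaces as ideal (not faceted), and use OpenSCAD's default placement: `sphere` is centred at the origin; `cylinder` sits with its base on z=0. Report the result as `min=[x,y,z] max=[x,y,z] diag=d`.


min=[3.000,4.400,-15.900] max=[21.800,23.200,11.400] diag=38.107

A = translate([12.4, 13.8, -10.6]) cylinder(h=16.7, r=4.1) → bbox [8.3,9.7,-10.6] .. [16.5,17.9,6.1]
B = sphere(r=5.3) → bbox [-5.3,-5.3,-5.3] .. [5.3,5.3,5.3]
lo = A.lo+B.lo = [8.3-5.3, 9.7-5.3, -10.6-5.3] = [3.000,4.400,-15.900]
hi = A.hi+B.hi = [16.5+5.3, 17.9+5.3, 6.1+5.3] = [21.800,23.200,11.400]
diag = √(18.8²+18.8²+27.3²) = √1452.17 = 38.107
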